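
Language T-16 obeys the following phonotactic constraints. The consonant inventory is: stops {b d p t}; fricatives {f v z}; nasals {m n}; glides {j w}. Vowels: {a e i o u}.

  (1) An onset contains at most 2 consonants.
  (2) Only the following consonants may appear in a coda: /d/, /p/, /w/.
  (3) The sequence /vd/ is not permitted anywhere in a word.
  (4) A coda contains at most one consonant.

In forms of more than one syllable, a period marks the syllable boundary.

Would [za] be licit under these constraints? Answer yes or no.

[za] — σ1 onset /z/, coda /∅/ ok → licit

yes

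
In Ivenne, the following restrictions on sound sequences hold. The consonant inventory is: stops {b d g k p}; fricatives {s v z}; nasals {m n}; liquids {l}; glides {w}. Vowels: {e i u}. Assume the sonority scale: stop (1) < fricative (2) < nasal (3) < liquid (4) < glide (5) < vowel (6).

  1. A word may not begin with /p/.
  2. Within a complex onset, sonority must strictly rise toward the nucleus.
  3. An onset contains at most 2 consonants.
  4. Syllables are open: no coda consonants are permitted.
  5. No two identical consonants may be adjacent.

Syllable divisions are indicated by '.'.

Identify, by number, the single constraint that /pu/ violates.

/pu/: word begins with /p/.
This is a violation of constraint 1: "A word may not begin with /p/."
The remaining constraints (2, 3, 4, 5) are satisfied.

1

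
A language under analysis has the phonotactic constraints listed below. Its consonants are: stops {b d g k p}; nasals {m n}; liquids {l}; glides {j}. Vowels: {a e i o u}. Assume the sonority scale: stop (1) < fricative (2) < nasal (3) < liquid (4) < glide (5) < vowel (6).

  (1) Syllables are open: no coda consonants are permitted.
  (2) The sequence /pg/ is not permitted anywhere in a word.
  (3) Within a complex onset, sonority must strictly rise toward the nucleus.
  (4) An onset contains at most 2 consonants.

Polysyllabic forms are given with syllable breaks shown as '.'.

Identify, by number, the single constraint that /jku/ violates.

3

/jku/: syllable 1 onset /jk/: /j/ (glide, 5) → /k/ (stop, 1) does not rise.
This is a violation of constraint 3: "Within a complex onset, sonority must strictly rise toward the nucleus."
The remaining constraints (1, 2, 4) are satisfied.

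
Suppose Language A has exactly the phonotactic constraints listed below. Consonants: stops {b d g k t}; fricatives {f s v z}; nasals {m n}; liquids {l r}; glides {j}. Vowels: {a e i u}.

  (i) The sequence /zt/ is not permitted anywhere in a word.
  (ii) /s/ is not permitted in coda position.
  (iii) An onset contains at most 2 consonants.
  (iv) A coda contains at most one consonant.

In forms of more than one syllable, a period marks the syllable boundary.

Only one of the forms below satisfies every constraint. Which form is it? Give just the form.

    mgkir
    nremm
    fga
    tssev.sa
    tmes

fga

mgkir — violates constraint (iii): syllable 1 onset /mgk/ has 3 consonants (> 2) → illicit
nremm — violates constraint (iv): syllable 1 coda /mm/ has 2 consonants (> 1) → illicit
fga — σ1 onset /fg/ (2C), coda /∅/ ok → licit
tssev.sa — violates constraint (iii): syllable 1 onset /tss/ has 3 consonants (> 2) → illicit
tmes — violates constraint (ii): syllable 1 coda contains /s/ → illicit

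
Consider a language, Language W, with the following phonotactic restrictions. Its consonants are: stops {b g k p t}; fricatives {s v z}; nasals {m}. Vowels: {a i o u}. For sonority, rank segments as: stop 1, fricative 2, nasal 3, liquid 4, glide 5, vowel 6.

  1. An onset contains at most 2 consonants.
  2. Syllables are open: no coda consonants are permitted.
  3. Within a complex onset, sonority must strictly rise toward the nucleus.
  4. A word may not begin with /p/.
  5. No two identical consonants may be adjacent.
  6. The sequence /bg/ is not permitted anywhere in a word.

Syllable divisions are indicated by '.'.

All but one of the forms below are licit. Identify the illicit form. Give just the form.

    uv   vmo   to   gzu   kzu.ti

uv — violates constraint 2: syllable 1 coda /v/ has 1 consonant (> 0) → illicit
vmo — σ1 onset /vm/ (2→3 rises), coda /∅/ ok → licit
to — σ1 onset /t/, coda /∅/ ok → licit
gzu — σ1 onset /gz/ (1→2 rises), coda /∅/ ok → licit
kzu.ti — σ1 onset /kz/ (1→2 rises), coda /∅/ ok; σ2 onset /t/, coda /∅/ ok → licit

uv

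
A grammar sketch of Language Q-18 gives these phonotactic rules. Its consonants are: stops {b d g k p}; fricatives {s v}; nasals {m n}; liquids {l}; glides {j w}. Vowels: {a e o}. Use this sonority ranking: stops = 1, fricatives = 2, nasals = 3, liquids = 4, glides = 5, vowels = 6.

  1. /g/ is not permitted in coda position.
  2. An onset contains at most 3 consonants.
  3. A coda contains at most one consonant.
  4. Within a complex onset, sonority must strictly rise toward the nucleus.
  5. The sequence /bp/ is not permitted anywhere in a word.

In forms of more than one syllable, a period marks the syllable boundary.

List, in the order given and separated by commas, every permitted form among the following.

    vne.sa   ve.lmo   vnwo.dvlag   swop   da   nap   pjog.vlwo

vne.sa — σ1 onset /vn/ (2→3 rises), coda /∅/ ok; σ2 onset /s/, coda /∅/ ok → permitted
ve.lmo — violates constraint 4: syllable 2 onset /lm/: /l/ (liquid, 4) → /m/ (nasal, 3) does not rise → not permitted
vnwo.dvlag — violates constraint 1: syllable 2 coda contains /g/ → not permitted
swop — σ1 onset /sw/ (2→5 rises), coda /p/ ok → permitted
da — σ1 onset /d/, coda /∅/ ok → permitted
nap — σ1 onset /n/, coda /p/ ok → permitted
pjog.vlwo — violates constraint 1: syllable 1 coda contains /g/ → not permitted

vne.sa, swop, da, nap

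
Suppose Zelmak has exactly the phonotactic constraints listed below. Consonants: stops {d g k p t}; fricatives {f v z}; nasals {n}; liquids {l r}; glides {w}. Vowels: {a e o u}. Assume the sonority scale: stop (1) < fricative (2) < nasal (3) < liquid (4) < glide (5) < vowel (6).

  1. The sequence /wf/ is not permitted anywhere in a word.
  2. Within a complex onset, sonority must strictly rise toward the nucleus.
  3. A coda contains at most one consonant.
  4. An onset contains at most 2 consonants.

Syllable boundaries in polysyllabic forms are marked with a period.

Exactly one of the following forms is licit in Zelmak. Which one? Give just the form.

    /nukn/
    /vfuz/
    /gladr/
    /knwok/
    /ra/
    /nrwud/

/nukn/ — violates constraint 3: syllable 1 coda /kn/ has 2 consonants (> 1) → illicit
/vfuz/ — violates constraint 2: syllable 1 onset /vf/: /v/ (fricative, 2) → /f/ (fricative, 2) does not rise → illicit
/gladr/ — violates constraint 3: syllable 1 coda /dr/ has 2 consonants (> 1) → illicit
/knwok/ — violates constraint 4: syllable 1 onset /knw/ has 3 consonants (> 2) → illicit
/ra/ — σ1 onset /r/, coda /∅/ ok → licit
/nrwud/ — violates constraint 4: syllable 1 onset /nrw/ has 3 consonants (> 2) → illicit

/ra/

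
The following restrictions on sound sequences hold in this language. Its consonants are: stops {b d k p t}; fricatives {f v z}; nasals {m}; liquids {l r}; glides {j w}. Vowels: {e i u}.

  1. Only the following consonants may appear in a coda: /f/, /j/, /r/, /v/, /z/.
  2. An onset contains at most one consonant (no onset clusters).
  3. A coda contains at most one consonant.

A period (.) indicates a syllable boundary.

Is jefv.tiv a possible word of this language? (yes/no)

no

jefv.tiv — violates constraint 3: syllable 1 coda /fv/ has 2 consonants (> 1) → phonotactically illegal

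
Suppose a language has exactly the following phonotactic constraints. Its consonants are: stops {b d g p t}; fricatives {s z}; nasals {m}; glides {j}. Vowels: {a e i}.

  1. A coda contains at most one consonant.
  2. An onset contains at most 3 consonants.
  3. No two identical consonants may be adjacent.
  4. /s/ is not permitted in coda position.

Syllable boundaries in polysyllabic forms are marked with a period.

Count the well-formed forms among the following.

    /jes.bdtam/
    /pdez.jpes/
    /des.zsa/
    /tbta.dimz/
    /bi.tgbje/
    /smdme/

/jes.bdtam/ — violates constraint 4: syllable 1 coda contains /s/ → ill-formed
/pdez.jpes/ — violates constraint 4: syllable 2 coda contains /s/ → ill-formed
/des.zsa/ — violates constraint 4: syllable 1 coda contains /s/ → ill-formed
/tbta.dimz/ — violates constraint 1: syllable 2 coda /mz/ has 2 consonants (> 1) → ill-formed
/bi.tgbje/ — violates constraint 2: syllable 2 onset /tgbj/ has 4 consonants (> 3) → ill-formed
/smdme/ — violates constraint 2: syllable 1 onset /smdm/ has 4 consonants (> 3) → ill-formed
No form is well-formed → 0.

0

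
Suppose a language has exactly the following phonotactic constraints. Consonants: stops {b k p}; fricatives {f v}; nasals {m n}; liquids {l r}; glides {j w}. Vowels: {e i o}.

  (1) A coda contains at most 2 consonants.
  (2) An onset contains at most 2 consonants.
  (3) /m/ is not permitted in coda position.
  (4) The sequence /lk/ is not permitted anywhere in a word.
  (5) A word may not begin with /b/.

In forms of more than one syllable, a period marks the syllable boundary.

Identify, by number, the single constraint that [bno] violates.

5

[bno]: word begins with /b/.
This is a violation of constraint 5: "A word may not begin with /b/."
The remaining constraints (1, 2, 3, 4) are satisfied.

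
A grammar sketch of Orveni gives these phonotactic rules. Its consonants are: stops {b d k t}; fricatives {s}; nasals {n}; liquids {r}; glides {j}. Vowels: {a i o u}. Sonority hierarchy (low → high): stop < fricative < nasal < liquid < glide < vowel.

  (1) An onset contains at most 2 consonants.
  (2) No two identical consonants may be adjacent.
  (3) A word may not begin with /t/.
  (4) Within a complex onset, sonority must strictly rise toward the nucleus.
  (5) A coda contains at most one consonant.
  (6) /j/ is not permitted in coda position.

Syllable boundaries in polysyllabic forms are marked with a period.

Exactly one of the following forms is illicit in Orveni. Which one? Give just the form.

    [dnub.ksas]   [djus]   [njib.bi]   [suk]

[njib.bi]

[dnub.ksas] — σ1 onset /dn/ (1→3 rises), coda /b/ ok; σ2 onset /ks/ (1→2 rises), coda /s/ ok → licit
[djus] — σ1 onset /dj/ (1→5 rises), coda /s/ ok → licit
[njib.bi] — violates constraint 2: adjacent identical consonants /bb/ → illicit
[suk] — σ1 onset /s/, coda /k/ ok → licit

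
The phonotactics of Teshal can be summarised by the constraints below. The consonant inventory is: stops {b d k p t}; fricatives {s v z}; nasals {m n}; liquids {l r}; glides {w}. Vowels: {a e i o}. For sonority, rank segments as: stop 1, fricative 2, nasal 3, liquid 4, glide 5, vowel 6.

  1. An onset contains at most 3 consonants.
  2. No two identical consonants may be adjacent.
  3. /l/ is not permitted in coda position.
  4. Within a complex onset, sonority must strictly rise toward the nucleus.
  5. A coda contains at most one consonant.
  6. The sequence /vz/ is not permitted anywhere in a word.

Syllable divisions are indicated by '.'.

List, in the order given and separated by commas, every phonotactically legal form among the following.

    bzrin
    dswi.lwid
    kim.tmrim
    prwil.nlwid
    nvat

bzrin — σ1 onset /bzr/ (1→2→4 rises), coda /n/ ok → phonotactically legal
dswi.lwid — σ1 onset /dsw/ (1→2→5 rises), coda /∅/ ok; σ2 onset /lw/ (4→5 rises), coda /d/ ok → phonotactically legal
kim.tmrim — σ1 onset /k/, coda /m/ ok; σ2 onset /tmr/ (1→3→4 rises), coda /m/ ok → phonotactically legal
prwil.nlwid — violates constraint 3: syllable 1 coda contains /l/ → phonotactically illegal
nvat — violates constraint 4: syllable 1 onset /nv/: /n/ (nasal, 3) → /v/ (fricative, 2) does not rise → phonotactically illegal

bzrin, dswi.lwid, kim.tmrim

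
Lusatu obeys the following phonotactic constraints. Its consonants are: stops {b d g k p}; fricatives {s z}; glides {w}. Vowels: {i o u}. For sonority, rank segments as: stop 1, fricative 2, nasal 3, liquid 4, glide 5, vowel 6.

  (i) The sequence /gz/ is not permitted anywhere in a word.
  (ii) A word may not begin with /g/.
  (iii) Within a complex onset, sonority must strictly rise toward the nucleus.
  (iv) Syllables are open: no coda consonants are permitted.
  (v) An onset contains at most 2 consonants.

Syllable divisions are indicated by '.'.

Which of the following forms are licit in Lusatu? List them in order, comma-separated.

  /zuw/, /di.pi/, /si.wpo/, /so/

/di.pi/, /so/

/zuw/ — violates constraint (iv): syllable 1 coda /w/ has 1 consonant (> 0) → illicit
/di.pi/ — σ1 onset /d/, coda /∅/ ok; σ2 onset /p/, coda /∅/ ok → licit
/si.wpo/ — violates constraint (iii): syllable 2 onset /wp/: /w/ (glide, 5) → /p/ (stop, 1) does not rise → illicit
/so/ — σ1 onset /s/, coda /∅/ ok → licit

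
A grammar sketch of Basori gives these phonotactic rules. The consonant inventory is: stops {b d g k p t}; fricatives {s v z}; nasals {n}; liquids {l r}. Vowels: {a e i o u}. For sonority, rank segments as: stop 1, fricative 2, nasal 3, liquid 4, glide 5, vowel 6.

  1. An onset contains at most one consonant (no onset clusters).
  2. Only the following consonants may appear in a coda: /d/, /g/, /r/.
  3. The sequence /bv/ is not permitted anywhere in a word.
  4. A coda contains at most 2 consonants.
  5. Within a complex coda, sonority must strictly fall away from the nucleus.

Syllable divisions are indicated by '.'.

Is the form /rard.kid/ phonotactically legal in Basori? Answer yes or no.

yes

/rard.kid/ — σ1 onset /r/, coda /rd/ (4→1 falls) ok; σ2 onset /k/, coda /d/ ok → phonotactically legal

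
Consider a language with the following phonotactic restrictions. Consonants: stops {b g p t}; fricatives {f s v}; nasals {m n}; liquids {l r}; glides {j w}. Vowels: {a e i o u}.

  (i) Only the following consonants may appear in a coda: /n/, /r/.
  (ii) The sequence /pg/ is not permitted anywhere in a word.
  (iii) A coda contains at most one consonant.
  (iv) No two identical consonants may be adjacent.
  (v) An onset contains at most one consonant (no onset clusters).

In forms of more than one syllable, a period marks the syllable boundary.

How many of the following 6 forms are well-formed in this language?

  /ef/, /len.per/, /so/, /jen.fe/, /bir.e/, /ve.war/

/ef/ — violates constraint (i): syllable 1 coda contains /f/, which is not a licensed coda consonant → ill-formed
/len.per/ — σ1 onset /l/, coda /n/ ok; σ2 onset /p/, coda /r/ ok → well-formed
/so/ — σ1 onset /s/, coda /∅/ ok → well-formed
/jen.fe/ — σ1 onset /j/, coda /n/ ok; σ2 onset /f/, coda /∅/ ok → well-formed
/bir.e/ — σ1 onset /b/, coda /r/ ok; σ2 onset /∅/, coda /∅/ ok → well-formed
/ve.war/ — σ1 onset /v/, coda /∅/ ok; σ2 onset /w/, coda /r/ ok → well-formed
Well-formed: /len.per/, /so/, /jen.fe/, /bir.e/, /ve.war/ → 5.

5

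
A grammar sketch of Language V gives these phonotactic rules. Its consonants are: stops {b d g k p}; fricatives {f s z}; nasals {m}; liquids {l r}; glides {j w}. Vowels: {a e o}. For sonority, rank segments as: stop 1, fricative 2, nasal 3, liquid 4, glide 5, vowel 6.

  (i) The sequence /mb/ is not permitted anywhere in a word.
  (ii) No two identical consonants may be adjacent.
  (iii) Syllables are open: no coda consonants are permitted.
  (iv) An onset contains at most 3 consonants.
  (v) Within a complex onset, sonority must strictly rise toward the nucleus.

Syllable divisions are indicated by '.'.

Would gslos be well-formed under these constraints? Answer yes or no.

no

gslos — violates constraint (iii): syllable 1 coda /s/ has 1 consonant (> 0) → ill-formed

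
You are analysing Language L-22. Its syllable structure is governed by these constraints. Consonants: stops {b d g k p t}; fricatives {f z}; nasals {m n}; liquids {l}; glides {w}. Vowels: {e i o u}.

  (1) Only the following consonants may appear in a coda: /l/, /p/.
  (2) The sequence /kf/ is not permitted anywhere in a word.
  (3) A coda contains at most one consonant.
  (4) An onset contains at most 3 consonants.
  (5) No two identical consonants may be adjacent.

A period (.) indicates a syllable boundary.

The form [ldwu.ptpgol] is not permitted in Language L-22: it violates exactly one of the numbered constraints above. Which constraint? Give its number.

4

[ldwu.ptpgol]: syllable 2 onset /ptpg/ has 4 consonants (> 3).
This is a violation of constraint 4: "An onset contains at most 3 consonants."
The remaining constraints (1, 2, 3, 5) are satisfied.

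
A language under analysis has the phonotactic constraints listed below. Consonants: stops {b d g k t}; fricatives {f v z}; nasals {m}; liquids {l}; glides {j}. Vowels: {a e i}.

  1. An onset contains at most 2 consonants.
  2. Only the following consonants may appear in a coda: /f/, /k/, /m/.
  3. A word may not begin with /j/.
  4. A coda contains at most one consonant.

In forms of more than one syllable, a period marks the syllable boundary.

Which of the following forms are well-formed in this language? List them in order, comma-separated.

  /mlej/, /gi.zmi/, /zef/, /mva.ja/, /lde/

/mlej/ — violates constraint 2: syllable 1 coda contains /j/, which is not a licensed coda consonant → ill-formed
/gi.zmi/ — σ1 onset /g/, coda /∅/ ok; σ2 onset /zm/ (2C), coda /∅/ ok → well-formed
/zef/ — σ1 onset /z/, coda /f/ ok → well-formed
/mva.ja/ — σ1 onset /mv/ (2C), coda /∅/ ok; σ2 onset /j/, coda /∅/ ok → well-formed
/lde/ — σ1 onset /ld/ (2C), coda /∅/ ok → well-formed

/gi.zmi/, /zef/, /mva.ja/, /lde/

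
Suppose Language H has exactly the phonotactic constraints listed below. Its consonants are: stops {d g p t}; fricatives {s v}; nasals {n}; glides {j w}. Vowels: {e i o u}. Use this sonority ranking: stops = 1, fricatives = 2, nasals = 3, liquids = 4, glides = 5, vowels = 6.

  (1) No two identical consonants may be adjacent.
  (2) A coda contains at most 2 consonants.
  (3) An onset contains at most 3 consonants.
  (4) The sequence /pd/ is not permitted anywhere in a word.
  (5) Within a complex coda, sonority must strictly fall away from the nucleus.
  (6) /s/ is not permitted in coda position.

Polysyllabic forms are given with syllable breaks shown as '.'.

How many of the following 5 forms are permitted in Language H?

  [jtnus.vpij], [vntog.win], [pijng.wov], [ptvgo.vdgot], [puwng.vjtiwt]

1

[jtnus.vpij] — violates constraint 6: syllable 1 coda contains /s/ → not permitted
[vntog.win] — σ1 onset /vnt/ (3C), coda /g/ ok; σ2 onset /w/, coda /n/ ok → permitted
[pijng.wov] — violates constraint 2: syllable 1 coda /jng/ has 3 consonants (> 2) → not permitted
[ptvgo.vdgot] — violates constraint 3: syllable 1 onset /ptvg/ has 4 consonants (> 3) → not permitted
[puwng.vjtiwt] — violates constraint 2: syllable 1 coda /wng/ has 3 consonants (> 2) → not permitted
Permitted: [vntog.win] → 1.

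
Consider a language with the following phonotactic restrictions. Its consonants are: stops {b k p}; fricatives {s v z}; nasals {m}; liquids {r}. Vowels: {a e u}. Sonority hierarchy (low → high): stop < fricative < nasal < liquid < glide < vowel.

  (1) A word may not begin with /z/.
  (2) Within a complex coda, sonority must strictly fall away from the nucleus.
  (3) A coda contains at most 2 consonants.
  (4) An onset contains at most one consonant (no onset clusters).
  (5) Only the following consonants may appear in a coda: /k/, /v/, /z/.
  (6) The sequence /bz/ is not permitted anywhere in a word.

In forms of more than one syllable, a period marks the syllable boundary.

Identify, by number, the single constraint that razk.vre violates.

4

razk.vre: syllable 2 onset /vr/ has 2 consonants (> 1).
This is a violation of constraint 4: "An onset contains at most one consonant (no onset clusters)."
The remaining constraints (1, 2, 3, 5, 6) are satisfied.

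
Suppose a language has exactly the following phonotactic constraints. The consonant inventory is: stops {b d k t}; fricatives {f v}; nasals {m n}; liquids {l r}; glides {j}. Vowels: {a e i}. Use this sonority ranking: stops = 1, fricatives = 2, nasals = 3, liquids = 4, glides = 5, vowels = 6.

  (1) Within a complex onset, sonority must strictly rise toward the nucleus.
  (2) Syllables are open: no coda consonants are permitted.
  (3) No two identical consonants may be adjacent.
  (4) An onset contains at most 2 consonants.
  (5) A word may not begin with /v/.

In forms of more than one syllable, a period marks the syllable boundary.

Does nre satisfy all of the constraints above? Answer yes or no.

nre — σ1 onset /nr/ (3→4 rises), coda /∅/ ok → licit

yes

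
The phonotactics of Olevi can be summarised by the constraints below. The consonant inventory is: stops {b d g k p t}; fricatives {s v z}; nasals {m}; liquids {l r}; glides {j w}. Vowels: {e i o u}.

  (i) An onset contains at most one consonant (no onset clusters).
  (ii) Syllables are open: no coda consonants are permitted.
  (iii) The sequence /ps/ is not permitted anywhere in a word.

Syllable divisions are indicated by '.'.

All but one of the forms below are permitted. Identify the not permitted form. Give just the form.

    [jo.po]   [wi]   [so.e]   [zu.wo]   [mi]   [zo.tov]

[zo.tov]

[jo.po] — σ1 onset /j/, coda /∅/ ok; σ2 onset /p/, coda /∅/ ok → permitted
[wi] — σ1 onset /w/, coda /∅/ ok → permitted
[so.e] — σ1 onset /s/, coda /∅/ ok; σ2 onset /∅/, coda /∅/ ok → permitted
[zu.wo] — σ1 onset /z/, coda /∅/ ok; σ2 onset /w/, coda /∅/ ok → permitted
[mi] — σ1 onset /m/, coda /∅/ ok → permitted
[zo.tov] — violates constraint (ii): syllable 2 coda /v/ has 1 consonant (> 0) → not permitted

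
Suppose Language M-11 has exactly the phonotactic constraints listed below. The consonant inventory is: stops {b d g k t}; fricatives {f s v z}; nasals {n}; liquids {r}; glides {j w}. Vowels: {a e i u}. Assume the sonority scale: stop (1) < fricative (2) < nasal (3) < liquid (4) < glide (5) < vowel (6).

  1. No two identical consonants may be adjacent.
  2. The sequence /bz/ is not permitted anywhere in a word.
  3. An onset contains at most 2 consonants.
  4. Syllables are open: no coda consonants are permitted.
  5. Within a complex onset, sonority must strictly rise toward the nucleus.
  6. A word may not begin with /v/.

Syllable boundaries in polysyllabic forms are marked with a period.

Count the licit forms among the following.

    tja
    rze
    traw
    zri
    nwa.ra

tja — σ1 onset /tj/ (1→5 rises), coda /∅/ ok → licit
rze — violates constraint 5: syllable 1 onset /rz/: /r/ (liquid, 4) → /z/ (fricative, 2) does not rise → illicit
traw — violates constraint 4: syllable 1 coda /w/ has 1 consonant (> 0) → illicit
zri — σ1 onset /zr/ (2→4 rises), coda /∅/ ok → licit
nwa.ra — σ1 onset /nw/ (3→5 rises), coda /∅/ ok; σ2 onset /r/, coda /∅/ ok → licit
Licit: tja, zri, nwa.ra → 3.

3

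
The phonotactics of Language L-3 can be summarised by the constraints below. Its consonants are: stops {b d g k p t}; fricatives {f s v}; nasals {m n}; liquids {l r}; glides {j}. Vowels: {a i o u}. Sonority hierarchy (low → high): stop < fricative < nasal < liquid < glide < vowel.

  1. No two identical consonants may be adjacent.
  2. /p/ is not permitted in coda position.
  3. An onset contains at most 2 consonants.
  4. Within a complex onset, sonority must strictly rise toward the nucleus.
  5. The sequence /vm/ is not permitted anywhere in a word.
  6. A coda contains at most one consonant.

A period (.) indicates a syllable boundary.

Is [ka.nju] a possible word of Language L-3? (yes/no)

[ka.nju] — σ1 onset /k/, coda /∅/ ok; σ2 onset /nj/ (3→5 rises), coda /∅/ ok → well-formed

yes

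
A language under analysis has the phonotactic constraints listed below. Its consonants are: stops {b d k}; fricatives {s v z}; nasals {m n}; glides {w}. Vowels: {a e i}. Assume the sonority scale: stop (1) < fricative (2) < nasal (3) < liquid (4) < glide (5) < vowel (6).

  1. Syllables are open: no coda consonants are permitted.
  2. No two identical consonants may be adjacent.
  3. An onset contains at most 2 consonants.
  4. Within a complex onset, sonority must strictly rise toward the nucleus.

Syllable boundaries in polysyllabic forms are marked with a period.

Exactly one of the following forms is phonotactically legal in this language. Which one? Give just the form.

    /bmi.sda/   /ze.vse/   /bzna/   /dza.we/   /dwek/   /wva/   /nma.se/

/bmi.sda/ — violates constraint 4: syllable 2 onset /sd/: /s/ (fricative, 2) → /d/ (stop, 1) does not rise → phonotactically illegal
/ze.vse/ — violates constraint 4: syllable 2 onset /vs/: /v/ (fricative, 2) → /s/ (fricative, 2) does not rise → phonotactically illegal
/bzna/ — violates constraint 3: syllable 1 onset /bzn/ has 3 consonants (> 2) → phonotactically illegal
/dza.we/ — σ1 onset /dz/ (1→2 rises), coda /∅/ ok; σ2 onset /w/, coda /∅/ ok → phonotactically legal
/dwek/ — violates constraint 1: syllable 1 coda /k/ has 1 consonant (> 0) → phonotactically illegal
/wva/ — violates constraint 4: syllable 1 onset /wv/: /w/ (glide, 5) → /v/ (fricative, 2) does not rise → phonotactically illegal
/nma.se/ — violates constraint 4: syllable 1 onset /nm/: /n/ (nasal, 3) → /m/ (nasal, 3) does not rise → phonotactically illegal

/dza.we/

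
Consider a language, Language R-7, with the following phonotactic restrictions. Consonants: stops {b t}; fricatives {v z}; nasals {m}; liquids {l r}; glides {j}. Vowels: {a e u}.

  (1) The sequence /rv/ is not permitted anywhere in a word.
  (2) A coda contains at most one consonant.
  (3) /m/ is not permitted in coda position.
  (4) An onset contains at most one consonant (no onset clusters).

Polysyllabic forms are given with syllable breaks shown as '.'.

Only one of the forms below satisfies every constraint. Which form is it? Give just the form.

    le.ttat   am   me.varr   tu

le.ttat — violates constraint 4: syllable 2 onset /tt/ has 2 consonants (> 1) → ill-formed
am — violates constraint 3: syllable 1 coda contains /m/ → ill-formed
me.varr — violates constraint 2: syllable 2 coda /rr/ has 2 consonants (> 1) → ill-formed
tu — σ1 onset /t/, coda /∅/ ok → well-formed

tu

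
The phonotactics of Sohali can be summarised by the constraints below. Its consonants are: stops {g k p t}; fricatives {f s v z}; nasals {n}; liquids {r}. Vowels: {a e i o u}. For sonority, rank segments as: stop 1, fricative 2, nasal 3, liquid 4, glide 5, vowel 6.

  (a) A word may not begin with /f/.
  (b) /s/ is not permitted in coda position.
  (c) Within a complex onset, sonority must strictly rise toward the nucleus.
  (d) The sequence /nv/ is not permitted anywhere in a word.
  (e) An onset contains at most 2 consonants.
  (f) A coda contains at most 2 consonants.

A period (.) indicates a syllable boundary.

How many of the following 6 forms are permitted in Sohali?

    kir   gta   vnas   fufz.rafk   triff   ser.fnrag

2

kir — σ1 onset /k/, coda /r/ ok → permitted
gta — violates constraint (c): syllable 1 onset /gt/: /g/ (stop, 1) → /t/ (stop, 1) does not rise → not permitted
vnas — violates constraint (b): syllable 1 coda contains /s/ → not permitted
fufz.rafk — violates constraint (a): word begins with /f/ → not permitted
triff — σ1 onset /tr/ (1→4 rises), coda /ff/ (2C) ok → permitted
ser.fnrag — violates constraint (e): syllable 2 onset /fnr/ has 3 consonants (> 2) → not permitted
Permitted: kir, triff → 2.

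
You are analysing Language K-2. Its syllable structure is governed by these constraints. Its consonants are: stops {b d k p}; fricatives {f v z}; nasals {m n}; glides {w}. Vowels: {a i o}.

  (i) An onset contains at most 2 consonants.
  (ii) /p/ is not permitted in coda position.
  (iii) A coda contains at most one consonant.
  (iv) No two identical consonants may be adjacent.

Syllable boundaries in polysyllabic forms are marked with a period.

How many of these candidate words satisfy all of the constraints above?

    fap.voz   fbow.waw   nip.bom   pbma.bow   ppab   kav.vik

0

fap.voz — violates constraint (ii): syllable 1 coda contains /p/ → illicit
fbow.waw — violates constraint (iv): adjacent identical consonants /ww/ → illicit
nip.bom — violates constraint (ii): syllable 1 coda contains /p/ → illicit
pbma.bow — violates constraint (i): syllable 1 onset /pbm/ has 3 consonants (> 2) → illicit
ppab — violates constraint (iv): adjacent identical consonants /pp/ → illicit
kav.vik — violates constraint (iv): adjacent identical consonants /vv/ → illicit
No form is licit → 0.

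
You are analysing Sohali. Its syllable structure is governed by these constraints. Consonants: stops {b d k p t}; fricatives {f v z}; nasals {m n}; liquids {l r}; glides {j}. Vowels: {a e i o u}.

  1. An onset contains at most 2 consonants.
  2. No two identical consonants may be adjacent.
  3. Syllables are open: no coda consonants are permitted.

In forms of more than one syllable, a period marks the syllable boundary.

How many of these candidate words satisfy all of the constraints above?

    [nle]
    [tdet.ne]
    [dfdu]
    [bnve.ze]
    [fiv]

[nle] — σ1 onset /nl/ (2C), coda /∅/ ok → permitted
[tdet.ne] — violates constraint 3: syllable 1 coda /t/ has 1 consonant (> 0) → not permitted
[dfdu] — violates constraint 1: syllable 1 onset /dfd/ has 3 consonants (> 2) → not permitted
[bnve.ze] — violates constraint 1: syllable 1 onset /bnv/ has 3 consonants (> 2) → not permitted
[fiv] — violates constraint 3: syllable 1 coda /v/ has 1 consonant (> 0) → not permitted
Permitted: [nle] → 1.

1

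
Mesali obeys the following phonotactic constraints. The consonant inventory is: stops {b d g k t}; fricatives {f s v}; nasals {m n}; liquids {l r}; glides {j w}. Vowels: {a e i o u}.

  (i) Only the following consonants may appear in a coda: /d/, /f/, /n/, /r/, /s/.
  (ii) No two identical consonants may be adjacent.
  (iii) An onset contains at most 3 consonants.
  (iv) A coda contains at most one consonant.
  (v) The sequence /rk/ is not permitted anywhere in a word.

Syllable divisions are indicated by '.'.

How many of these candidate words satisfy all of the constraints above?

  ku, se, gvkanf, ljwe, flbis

4

ku — σ1 onset /k/, coda /∅/ ok → permitted
se — σ1 onset /s/, coda /∅/ ok → permitted
gvkanf — violates constraint (iv): syllable 1 coda /nf/ has 2 consonants (> 1) → not permitted
ljwe — σ1 onset /ljw/ (3C), coda /∅/ ok → permitted
flbis — σ1 onset /flb/ (3C), coda /s/ ok → permitted
Permitted: ku, se, ljwe, flbis → 4.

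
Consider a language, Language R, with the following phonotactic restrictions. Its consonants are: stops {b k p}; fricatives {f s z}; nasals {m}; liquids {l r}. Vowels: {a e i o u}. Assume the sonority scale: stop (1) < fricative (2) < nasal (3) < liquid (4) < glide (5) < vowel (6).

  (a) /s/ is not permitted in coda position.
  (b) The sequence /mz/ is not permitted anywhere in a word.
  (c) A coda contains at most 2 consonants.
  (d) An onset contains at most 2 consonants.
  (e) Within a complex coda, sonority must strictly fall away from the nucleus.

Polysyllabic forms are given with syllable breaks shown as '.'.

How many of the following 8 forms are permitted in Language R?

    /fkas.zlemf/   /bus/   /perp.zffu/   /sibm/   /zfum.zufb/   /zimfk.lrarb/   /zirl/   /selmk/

/fkas.zlemf/ — violates constraint (a): syllable 1 coda contains /s/ → not permitted
/bus/ — violates constraint (a): syllable 1 coda contains /s/ → not permitted
/perp.zffu/ — violates constraint (d): syllable 2 onset /zff/ has 3 consonants (> 2) → not permitted
/sibm/ — violates constraint (e): syllable 1 coda /bm/: /b/ (stop, 1) → /m/ (nasal, 3) does not fall → not permitted
/zfum.zufb/ — violates constraint (b): contains banned sequence /mz/ → not permitted
/zimfk.lrarb/ — violates constraint (c): syllable 1 coda /mfk/ has 3 consonants (> 2) → not permitted
/zirl/ — violates constraint (e): syllable 1 coda /rl/: /r/ (liquid, 4) → /l/ (liquid, 4) does not fall → not permitted
/selmk/ — violates constraint (c): syllable 1 coda /lmk/ has 3 consonants (> 2) → not permitted
No form is permitted → 0.

0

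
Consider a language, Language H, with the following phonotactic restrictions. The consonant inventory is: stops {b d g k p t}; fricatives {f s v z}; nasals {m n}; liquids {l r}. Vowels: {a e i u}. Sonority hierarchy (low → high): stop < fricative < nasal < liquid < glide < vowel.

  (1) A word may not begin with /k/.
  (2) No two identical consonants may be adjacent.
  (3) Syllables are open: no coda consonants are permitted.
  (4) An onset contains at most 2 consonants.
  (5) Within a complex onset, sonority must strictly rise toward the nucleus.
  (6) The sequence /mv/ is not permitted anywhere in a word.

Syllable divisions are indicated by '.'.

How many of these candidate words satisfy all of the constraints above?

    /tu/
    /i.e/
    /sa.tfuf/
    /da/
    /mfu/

/tu/ — σ1 onset /t/, coda /∅/ ok → well-formed
/i.e/ — σ1 onset /∅/, coda /∅/ ok; σ2 onset /∅/, coda /∅/ ok → well-formed
/sa.tfuf/ — violates constraint 3: syllable 2 coda /f/ has 1 consonant (> 0) → ill-formed
/da/ — σ1 onset /d/, coda /∅/ ok → well-formed
/mfu/ — violates constraint 5: syllable 1 onset /mf/: /m/ (nasal, 3) → /f/ (fricative, 2) does not rise → ill-formed
Well-formed: /tu/, /i.e/, /da/ → 3.

3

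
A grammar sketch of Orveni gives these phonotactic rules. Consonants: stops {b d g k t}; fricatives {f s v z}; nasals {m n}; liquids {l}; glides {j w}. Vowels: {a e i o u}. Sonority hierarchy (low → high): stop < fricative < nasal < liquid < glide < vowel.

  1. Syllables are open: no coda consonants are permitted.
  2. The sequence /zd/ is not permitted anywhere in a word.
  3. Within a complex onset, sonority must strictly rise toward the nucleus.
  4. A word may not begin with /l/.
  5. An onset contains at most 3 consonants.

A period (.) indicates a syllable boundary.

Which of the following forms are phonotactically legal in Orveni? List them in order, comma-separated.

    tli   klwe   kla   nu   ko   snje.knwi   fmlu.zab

tli — σ1 onset /tl/ (1→4 rises), coda /∅/ ok → phonotactically legal
klwe — σ1 onset /klw/ (1→4→5 rises), coda /∅/ ok → phonotactically legal
kla — σ1 onset /kl/ (1→4 rises), coda /∅/ ok → phonotactically legal
nu — σ1 onset /n/, coda /∅/ ok → phonotactically legal
ko — σ1 onset /k/, coda /∅/ ok → phonotactically legal
snje.knwi — σ1 onset /snj/ (2→3→5 rises), coda /∅/ ok; σ2 onset /knw/ (1→3→5 rises), coda /∅/ ok → phonotactically legal
fmlu.zab — violates constraint 1: syllable 2 coda /b/ has 1 consonant (> 0) → phonotactically illegal

tli, klwe, kla, nu, ko, snje.knwi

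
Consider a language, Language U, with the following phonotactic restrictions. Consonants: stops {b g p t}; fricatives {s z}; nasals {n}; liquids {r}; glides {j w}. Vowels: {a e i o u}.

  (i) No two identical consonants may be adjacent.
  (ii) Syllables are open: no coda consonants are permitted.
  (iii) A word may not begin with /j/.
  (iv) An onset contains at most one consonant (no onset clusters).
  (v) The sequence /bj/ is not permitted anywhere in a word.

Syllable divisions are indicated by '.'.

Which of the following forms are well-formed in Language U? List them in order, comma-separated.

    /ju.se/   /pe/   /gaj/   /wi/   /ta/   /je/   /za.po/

/ju.se/ — violates constraint (iii): word begins with /j/ → ill-formed
/pe/ — σ1 onset /p/, coda /∅/ ok → well-formed
/gaj/ — violates constraint (ii): syllable 1 coda /j/ has 1 consonant (> 0) → ill-formed
/wi/ — σ1 onset /w/, coda /∅/ ok → well-formed
/ta/ — σ1 onset /t/, coda /∅/ ok → well-formed
/je/ — violates constraint (iii): word begins with /j/ → ill-formed
/za.po/ — σ1 onset /z/, coda /∅/ ok; σ2 onset /p/, coda /∅/ ok → well-formed

/pe/, /wi/, /ta/, /za.po/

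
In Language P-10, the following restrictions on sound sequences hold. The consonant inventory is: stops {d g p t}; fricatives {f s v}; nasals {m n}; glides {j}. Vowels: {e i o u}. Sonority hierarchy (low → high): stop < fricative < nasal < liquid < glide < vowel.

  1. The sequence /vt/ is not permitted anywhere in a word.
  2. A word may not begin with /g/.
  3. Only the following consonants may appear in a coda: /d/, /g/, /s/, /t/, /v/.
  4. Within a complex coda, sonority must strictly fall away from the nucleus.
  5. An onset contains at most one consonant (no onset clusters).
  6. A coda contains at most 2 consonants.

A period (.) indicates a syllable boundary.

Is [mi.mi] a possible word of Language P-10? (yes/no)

yes

[mi.mi] — σ1 onset /m/, coda /∅/ ok; σ2 onset /m/, coda /∅/ ok → well-formed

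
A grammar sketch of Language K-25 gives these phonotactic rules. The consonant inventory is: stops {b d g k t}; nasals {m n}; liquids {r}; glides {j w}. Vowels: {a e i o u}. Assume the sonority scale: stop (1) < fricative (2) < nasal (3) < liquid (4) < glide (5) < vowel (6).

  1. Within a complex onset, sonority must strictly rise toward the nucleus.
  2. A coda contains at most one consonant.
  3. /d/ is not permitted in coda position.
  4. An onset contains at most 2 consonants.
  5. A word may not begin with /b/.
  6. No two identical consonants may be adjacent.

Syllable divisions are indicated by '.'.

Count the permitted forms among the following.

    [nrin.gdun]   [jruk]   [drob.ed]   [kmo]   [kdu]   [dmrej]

[nrin.gdun] — violates constraint 1: syllable 2 onset /gd/: /g/ (stop, 1) → /d/ (stop, 1) does not rise → not permitted
[jruk] — violates constraint 1: syllable 1 onset /jr/: /j/ (glide, 5) → /r/ (liquid, 4) does not rise → not permitted
[drob.ed] — violates constraint 3: syllable 2 coda contains /d/ → not permitted
[kmo] — σ1 onset /km/ (1→3 rises), coda /∅/ ok → permitted
[kdu] — violates constraint 1: syllable 1 onset /kd/: /k/ (stop, 1) → /d/ (stop, 1) does not rise → not permitted
[dmrej] — violates constraint 4: syllable 1 onset /dmr/ has 3 consonants (> 2) → not permitted
Permitted: [kmo] → 1.

1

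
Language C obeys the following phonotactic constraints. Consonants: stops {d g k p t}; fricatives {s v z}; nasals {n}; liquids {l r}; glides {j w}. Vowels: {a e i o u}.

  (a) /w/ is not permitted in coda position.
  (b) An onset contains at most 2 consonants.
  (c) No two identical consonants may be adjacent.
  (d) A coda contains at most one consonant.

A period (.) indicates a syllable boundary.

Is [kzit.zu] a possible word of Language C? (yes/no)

yes

[kzit.zu] — σ1 onset /kz/ (2C), coda /t/ ok; σ2 onset /z/, coda /∅/ ok → phonotactically legal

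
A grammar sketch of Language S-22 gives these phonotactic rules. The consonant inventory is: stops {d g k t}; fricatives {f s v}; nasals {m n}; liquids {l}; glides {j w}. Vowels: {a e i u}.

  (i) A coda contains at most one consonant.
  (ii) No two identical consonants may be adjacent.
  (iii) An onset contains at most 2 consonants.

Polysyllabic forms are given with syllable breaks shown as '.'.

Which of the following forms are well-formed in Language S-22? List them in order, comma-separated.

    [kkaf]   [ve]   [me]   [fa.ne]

[ve], [me], [fa.ne]

[kkaf] — violates constraint (ii): adjacent identical consonants /kk/ → ill-formed
[ve] — σ1 onset /v/, coda /∅/ ok → well-formed
[me] — σ1 onset /m/, coda /∅/ ok → well-formed
[fa.ne] — σ1 onset /f/, coda /∅/ ok; σ2 onset /n/, coda /∅/ ok → well-formed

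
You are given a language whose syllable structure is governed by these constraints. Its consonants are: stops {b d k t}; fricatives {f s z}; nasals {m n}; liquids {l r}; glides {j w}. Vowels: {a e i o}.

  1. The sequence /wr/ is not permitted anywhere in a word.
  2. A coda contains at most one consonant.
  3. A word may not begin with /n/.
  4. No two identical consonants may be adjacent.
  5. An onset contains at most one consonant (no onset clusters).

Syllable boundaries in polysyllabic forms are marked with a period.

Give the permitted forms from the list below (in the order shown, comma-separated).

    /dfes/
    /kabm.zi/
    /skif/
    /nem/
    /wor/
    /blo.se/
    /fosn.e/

/wor/

/dfes/ — violates constraint 5: syllable 1 onset /df/ has 2 consonants (> 1) → not permitted
/kabm.zi/ — violates constraint 2: syllable 1 coda /bm/ has 2 consonants (> 1) → not permitted
/skif/ — violates constraint 5: syllable 1 onset /sk/ has 2 consonants (> 1) → not permitted
/nem/ — violates constraint 3: word begins with /n/ → not permitted
/wor/ — σ1 onset /w/, coda /r/ ok → permitted
/blo.se/ — violates constraint 5: syllable 1 onset /bl/ has 2 consonants (> 1) → not permitted
/fosn.e/ — violates constraint 2: syllable 1 coda /sn/ has 2 consonants (> 1) → not permitted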